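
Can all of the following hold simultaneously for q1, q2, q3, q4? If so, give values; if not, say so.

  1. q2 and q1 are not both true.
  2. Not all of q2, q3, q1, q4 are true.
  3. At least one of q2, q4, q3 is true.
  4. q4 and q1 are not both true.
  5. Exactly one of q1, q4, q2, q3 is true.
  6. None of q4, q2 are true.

q1: False, q2: False, q3: True, q4: False

  (1) q2=F, q1=F — not both ✓
  (2) {q2, q3, q1, q4}: 1/4 true — not all ✓
  (3) {q2, q4, q3}: 1 true — at least one ✓
  (4) q4=F, q1=F — not both ✓
  (5) {q1, q4, q2, q3}: 1 true — exactly one ✓
  (6) {q4, q2}: 0 true — none ✓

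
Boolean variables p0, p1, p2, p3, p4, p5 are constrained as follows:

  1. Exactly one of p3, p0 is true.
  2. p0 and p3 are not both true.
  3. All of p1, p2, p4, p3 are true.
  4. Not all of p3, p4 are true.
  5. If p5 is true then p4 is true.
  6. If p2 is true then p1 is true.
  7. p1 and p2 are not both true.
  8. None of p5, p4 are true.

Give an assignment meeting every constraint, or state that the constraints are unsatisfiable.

Case p4 = True:
  Constraint (8) is violated (p4=T) — contradiction.
Case p4 = False:
  Constraint (3) is violated (p4=F) — contradiction.
Both cases fail — unsatisfiable.

Unsatisfiable — no assignment works.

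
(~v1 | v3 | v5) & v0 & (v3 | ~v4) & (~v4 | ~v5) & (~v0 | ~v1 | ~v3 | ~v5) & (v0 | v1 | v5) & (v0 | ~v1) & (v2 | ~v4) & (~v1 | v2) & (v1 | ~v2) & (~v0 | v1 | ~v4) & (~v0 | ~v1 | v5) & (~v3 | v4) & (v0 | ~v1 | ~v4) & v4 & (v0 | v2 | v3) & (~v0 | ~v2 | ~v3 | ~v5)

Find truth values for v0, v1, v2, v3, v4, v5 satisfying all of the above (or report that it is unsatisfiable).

Unsatisfiable

Case v0 = True:
  (v4) forces v4 = True.
  (v3 | ~v4) forces v3 = True.
  (~v4 | ~v5) forces v5 = False.
  (v2 | ~v4) forces v2 = True.
  (v1 | ~v2) forces v1 = True.
  Clause (~v0 | ~v1 | v5) is falsified — contradiction.
Case v0 = False:
  Clause (v0) is falsified — contradiction.
Both cases fail, so the formula is unsatisfiable.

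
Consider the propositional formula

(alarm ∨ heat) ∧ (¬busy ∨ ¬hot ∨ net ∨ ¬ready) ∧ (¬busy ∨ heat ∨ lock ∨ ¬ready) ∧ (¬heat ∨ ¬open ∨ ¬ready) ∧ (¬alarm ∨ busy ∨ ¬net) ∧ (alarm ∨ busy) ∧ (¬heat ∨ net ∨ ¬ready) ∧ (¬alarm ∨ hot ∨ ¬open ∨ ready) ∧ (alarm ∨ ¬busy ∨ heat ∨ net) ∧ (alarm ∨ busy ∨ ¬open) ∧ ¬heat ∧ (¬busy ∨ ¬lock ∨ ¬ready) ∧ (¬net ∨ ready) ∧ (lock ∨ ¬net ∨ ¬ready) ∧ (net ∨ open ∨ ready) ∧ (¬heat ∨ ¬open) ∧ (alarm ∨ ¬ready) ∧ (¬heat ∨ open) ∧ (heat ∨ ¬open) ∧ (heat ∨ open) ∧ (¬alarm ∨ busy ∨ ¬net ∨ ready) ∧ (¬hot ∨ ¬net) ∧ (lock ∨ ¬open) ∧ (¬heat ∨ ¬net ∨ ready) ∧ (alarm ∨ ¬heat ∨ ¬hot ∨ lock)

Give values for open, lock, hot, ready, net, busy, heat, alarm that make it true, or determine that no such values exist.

No satisfying assignment exists.

Case open = True:
  (¬heat) forces heat = False.
  Clause (heat ∨ ¬open) is falsified — contradiction.
Case open = False:
  (¬heat) forces heat = False.
  Clause (heat ∨ open) is falsified — contradiction.
Both cases fail, so the formula is unsatisfiable.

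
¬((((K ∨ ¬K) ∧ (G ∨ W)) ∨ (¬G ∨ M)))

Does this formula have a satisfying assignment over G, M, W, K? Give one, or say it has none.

Unsatisfiable — no assignment works.

Case G = True: the formula simplifies to ¬(((K ∨ ¬K) ∨ M)).
  K = True: this becomes ¬((True ∨ M)) = False.
  K = False: this becomes ¬((True ∨ M)) = False.
Case G = False: the formula becomes ¬((((K ∨ ¬K) ∧ W) ∨ True)) = False.
Both cases fail — unsatisfiable.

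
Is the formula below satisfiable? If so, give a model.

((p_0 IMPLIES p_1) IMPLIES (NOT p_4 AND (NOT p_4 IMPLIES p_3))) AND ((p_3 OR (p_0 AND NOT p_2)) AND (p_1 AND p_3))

p_0=T, p_1=T, p_2=F, p_3=T, p_4=F

  (p_0 IMPLIES p_1) IMPLIES (NOT p_4 AND (NOT p_4 IMPLIES p_3)) = True
    p_0 IMPLIES p_1 = True
    NOT p_4 AND (NOT p_4 IMPLIES p_3) = True
      NOT p_4 = True
      NOT p_4 IMPLIES p_3 = True
        NOT p_4 = True
  (p_3 OR (p_0 AND NOT p_2)) AND (p_1 AND p_3) = True
    p_3 OR (p_0 AND NOT p_2) = True
      p_0 AND NOT p_2 = True
        NOT p_2 = True
    p_1 AND p_3 = True
Both conjuncts True, so the formula holds.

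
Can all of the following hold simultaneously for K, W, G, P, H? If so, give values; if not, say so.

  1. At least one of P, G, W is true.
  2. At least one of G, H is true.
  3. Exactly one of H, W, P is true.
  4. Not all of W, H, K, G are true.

K = True; W = False; G = True; P = False; H = True

  (1) {P, G, W}: 1 true — at least one ✓
  (2) {G, H}: 2 true — at least one ✓
  (3) {H, W, P}: 1 true — exactly one ✓
  (4) {W, H, K, G}: 3/4 true — not all ✓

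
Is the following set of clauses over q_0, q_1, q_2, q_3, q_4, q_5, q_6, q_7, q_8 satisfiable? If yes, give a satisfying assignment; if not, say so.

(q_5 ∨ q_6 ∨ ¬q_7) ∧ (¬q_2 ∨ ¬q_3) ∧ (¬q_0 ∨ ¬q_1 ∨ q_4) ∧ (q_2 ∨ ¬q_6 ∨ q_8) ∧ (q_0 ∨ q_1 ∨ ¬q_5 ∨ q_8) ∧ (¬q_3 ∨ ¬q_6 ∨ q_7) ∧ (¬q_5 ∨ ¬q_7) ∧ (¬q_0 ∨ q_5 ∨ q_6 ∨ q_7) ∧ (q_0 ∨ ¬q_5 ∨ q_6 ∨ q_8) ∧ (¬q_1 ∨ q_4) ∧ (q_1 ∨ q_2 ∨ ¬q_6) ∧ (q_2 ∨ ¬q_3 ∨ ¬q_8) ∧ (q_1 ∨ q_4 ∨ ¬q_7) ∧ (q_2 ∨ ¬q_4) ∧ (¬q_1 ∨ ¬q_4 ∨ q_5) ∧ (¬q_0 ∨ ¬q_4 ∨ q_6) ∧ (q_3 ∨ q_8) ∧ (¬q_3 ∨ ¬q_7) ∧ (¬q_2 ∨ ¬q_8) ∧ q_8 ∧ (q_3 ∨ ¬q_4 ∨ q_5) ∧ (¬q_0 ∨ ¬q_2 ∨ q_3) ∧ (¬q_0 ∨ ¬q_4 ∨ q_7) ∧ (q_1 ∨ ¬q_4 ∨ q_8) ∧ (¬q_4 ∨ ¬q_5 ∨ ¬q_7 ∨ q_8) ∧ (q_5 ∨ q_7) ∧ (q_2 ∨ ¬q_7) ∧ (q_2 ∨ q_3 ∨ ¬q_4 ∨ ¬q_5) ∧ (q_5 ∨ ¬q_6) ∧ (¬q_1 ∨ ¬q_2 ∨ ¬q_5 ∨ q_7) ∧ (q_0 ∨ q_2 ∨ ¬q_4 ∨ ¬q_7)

Unit clause (q_8) forces q_8 = True.
In (¬q_2 ∨ ¬q_8) only ¬q_2 is left, so q_2 = False.
In (q_2 ∨ ¬q_7) only ¬q_7 is left, so q_7 = False.
In (q_2 ∨ ¬q_3 ∨ ¬q_8) only ¬q_3 is left, so q_3 = False.
In (q_2 ∨ ¬q_4) only ¬q_4 is left, so q_4 = False.
In (q_5 ∨ q_7) only q_5 is left, so q_5 = True.
In (¬q_1 ∨ q_4) only ¬q_1 is left, so q_1 = False.
In (q_1 ∨ q_2 ∨ ¬q_6) only ¬q_6 is left, so q_6 = False.
Set q_0 = False.
All clauses satisfied.

q_0 = False; q_1 = False; q_2 = False; q_3 = False; q_4 = False; q_5 = True; q_6 = False; q_7 = False; q_8 = True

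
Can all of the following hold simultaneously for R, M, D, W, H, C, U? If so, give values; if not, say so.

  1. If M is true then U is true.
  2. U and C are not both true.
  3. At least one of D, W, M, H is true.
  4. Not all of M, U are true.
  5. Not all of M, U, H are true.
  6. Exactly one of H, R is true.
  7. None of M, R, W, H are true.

The formula is unsatisfiable.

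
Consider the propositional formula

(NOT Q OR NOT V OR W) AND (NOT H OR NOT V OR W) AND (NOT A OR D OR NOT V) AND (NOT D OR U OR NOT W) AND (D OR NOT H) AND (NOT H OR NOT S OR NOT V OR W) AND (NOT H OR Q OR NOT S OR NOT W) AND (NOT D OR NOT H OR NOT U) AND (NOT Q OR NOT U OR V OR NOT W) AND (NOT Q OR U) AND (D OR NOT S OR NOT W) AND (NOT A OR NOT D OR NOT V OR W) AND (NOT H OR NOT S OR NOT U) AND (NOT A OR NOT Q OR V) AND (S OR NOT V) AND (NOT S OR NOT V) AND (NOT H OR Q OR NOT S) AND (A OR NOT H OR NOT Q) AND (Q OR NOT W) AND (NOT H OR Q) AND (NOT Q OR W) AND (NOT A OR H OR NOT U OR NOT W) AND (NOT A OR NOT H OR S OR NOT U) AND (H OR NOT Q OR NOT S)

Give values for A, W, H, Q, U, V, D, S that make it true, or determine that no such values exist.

A=T, W=F, H=F, Q=F, U=F, V=F, D=F, S=F

Set A = True.
Set W = False.
  then (NOT Q OR W) forces Q = False.
  then (NOT H OR Q) forces H = False.
Set U = False.
Try V = True:
  (NOT A OR D OR NOT V) forces D = True.
  clause (NOT A OR NOT D OR NOT V OR W) is falsified — backtrack.
So V = False.
Set D = False.
Set S = False.
All clauses satisfied.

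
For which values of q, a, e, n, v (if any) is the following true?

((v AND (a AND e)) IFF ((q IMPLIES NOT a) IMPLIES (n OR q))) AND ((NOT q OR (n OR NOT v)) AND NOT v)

q = False; a = False; e = True; n = False; v = False

  (v AND (a AND e)) IFF ((q IMPLIES NOT a) IMPLIES (n OR q)) = True
    v AND (a AND e) = False
      a AND e = False
    (q IMPLIES NOT a) IMPLIES (n OR q) = False
      q IMPLIES NOT a = True
        NOT a = True
      n OR q = False
  (NOT q OR (n OR NOT v)) AND NOT v = True
    NOT q OR (n OR NOT v) = True
      NOT q = True
      n OR NOT v = True
        NOT v = True
    NOT v = True
Both conjuncts True, so the formula holds.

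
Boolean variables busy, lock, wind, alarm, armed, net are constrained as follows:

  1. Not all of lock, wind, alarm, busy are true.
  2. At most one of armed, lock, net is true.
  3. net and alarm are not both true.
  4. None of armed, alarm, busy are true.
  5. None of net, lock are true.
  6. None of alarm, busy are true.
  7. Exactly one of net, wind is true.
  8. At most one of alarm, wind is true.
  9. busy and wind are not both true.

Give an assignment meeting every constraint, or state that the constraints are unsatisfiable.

busy = False, lock = False, wind = True, alarm = False, armed = False, net = False

  (1) {lock, wind, alarm, busy}: 1/4 true — not all ✓
  (2) {armed, lock, net}: 0 true — at most one ✓
  (3) net=F, alarm=F — not both ✓
  (4) {armed, alarm, busy}: 0 true — none ✓
  (5) {net, lock}: 0 true — none ✓
  (6) {alarm, busy}: 0 true — none ✓
  (7) {net, wind}: 1 true — exactly one ✓
  (8) {alarm, wind}: 1 true — at most one ✓
  (9) busy=F, wind=T — not both ✓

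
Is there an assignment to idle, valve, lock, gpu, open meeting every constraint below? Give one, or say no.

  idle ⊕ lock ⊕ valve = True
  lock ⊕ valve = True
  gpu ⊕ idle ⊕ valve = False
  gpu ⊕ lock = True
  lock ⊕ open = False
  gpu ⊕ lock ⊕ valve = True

idle = False; valve = False; lock = True; gpu = False; open = True

idle ⊕ lock ⊕ valve = F ⊕ T ⊕ F = True ✓
lock ⊕ valve = T ⊕ F = True ✓
gpu ⊕ idle ⊕ valve = F ⊕ F ⊕ F = False ✓
gpu ⊕ lock = F ⊕ T = True ✓
lock ⊕ open = T ⊕ T = False ✓
gpu ⊕ lock ⊕ valve = F ⊕ T ⊕ F = True ✓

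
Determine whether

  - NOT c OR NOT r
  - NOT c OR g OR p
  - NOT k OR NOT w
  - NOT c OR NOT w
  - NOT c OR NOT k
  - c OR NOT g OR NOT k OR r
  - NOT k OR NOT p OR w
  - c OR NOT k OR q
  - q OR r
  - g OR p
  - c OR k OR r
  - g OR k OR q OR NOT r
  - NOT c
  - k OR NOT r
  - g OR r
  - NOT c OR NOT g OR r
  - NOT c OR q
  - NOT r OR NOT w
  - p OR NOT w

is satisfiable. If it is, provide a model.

Unit clause (NOT c) forces c = False.
Set p = False.
  then (g OR p) forces g = True.
  then (p OR NOT w) forces w = False.
Try q = False:
  (c OR NOT k OR q) forces k = False.
  (q OR r) forces r = True.
  clause (k OR NOT r) is falsified — backtrack.
So q = True.
Set k = True.
  then (c OR NOT g OR NOT k OR r) forces r = True.
All clauses satisfied.

p=F, q=T, w=F, k=T, r=T, c=F, g=T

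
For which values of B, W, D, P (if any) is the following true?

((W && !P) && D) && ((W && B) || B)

B = True, W = True, D = True, P = False

  (W && !P) && D = True
    W && !P = True
      !P = True
  (W && B) || B = True
    W && B = True
Both conjuncts True, so the formula holds.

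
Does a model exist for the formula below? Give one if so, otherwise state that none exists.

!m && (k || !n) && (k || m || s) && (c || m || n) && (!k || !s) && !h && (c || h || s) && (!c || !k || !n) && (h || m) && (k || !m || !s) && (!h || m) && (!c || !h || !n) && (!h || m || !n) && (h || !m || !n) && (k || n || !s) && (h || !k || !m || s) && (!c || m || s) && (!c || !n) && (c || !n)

Unsatisfiable — no assignment works.

Case h = True:
  Clause (!h) is falsified — contradiction.
Case h = False:
  (!m) forces m = False.
  Clause (h || m) is falsified — contradiction.
Both cases fail, so the formula is unsatisfiable.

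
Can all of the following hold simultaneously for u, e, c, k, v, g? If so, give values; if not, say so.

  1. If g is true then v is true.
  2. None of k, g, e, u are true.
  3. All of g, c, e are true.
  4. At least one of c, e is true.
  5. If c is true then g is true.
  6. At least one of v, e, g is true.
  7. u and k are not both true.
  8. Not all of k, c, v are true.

Unsatisfiable — no assignment works.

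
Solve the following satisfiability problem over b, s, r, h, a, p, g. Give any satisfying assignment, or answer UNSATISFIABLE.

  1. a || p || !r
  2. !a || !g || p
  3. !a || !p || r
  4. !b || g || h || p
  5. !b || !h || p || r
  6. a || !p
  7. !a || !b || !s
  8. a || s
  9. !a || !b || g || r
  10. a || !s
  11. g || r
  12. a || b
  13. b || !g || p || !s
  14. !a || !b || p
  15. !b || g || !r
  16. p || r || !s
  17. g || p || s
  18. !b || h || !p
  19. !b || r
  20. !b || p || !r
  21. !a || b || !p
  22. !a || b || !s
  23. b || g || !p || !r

b = True, s = False, r = True, h = True, a = True, p = True, g = True

Set b = True.
  then (!b || r) forces r = True.
  then (!b || p || !r) forces p = True.
  then (a || !p) forces a = True.
  then (!a || !b || !s) forces s = False.
  then (!b || g || !r) forces g = True.
  then (!b || h || !p) forces h = True.
All clauses satisfied.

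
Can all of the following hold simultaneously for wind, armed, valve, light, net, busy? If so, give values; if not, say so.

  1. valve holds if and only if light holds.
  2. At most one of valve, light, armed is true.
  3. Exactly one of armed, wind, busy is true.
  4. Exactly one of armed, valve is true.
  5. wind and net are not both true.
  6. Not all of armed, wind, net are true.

wind = False, armed = True, valve = False, light = False, net = False, busy = False

  (1) valve=F, light=F — same ✓
  (2) {valve, light, armed}: 1 true — at most one ✓
  (3) {armed, wind, busy}: 1 true — exactly one ✓
  (4) {armed, valve}: 1 true — exactly one ✓
  (5) wind=F, net=F — not both ✓
  (6) {armed, wind, net}: 1/3 true — not all ✓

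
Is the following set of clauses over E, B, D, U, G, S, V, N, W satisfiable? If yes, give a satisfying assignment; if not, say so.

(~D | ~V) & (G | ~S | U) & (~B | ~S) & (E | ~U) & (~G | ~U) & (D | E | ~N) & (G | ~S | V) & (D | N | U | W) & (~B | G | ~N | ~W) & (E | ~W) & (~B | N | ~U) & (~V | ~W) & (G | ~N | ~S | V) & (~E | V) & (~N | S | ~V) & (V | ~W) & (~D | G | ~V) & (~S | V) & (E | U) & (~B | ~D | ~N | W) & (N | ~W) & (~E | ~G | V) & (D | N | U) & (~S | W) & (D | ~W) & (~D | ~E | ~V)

Try E = False:
  (E | ~U) forces U = False.
  clause (E | U) is falsified — backtrack.
So E = True.
  then (~E | V) forces V = True.
  then (~D | ~E | ~V) forces D = False.
  then (~V | ~W) forces W = False.
  then (~S | W) forces S = False.
  then (~N | S | ~V) forces N = False.
  then (D | N | U) forces U = True.
  then (~G | ~U) forces G = False.
  then (~B | N | ~U) forces B = False.
All clauses satisfied.

E=T, B=F, D=F, U=T, G=F, S=F, V=T, N=F, W=F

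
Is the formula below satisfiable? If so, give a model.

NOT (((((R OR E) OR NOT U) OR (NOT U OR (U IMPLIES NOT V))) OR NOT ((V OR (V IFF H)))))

E: False, R: False, H: False, V: True, U: True

  NOT (((((R OR E) OR NOT U) OR (NOT U OR (U IMPLIES NOT V))) OR NOT ((V OR (V IFF H))))) = True
    (((R OR E) OR NOT U) OR (NOT U OR (U IMPLIES NOT V))) OR NOT ((V OR (V IFF H))) = False
      ((R OR E) OR NOT U) OR (NOT U OR (U IMPLIES NOT V)) = False
        (R OR E) OR NOT U = False
          R OR E = False
          NOT U = False
        NOT U OR (U IMPLIES NOT V) = False
          NOT U = False
          U IMPLIES NOT V = False
            NOT V = False
      NOT ((V OR (V IFF H))) = False
        V OR (V IFF H) = True
          V IFF H = False
The formula evaluates to True.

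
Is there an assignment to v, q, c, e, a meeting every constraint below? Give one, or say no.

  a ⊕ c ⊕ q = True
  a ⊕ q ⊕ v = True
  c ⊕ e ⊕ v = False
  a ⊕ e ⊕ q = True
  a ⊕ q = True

v = False; q = True; c = False; e = False; a = False

a ⊕ c ⊕ q = F ⊕ F ⊕ T = True ✓
a ⊕ q ⊕ v = F ⊕ T ⊕ F = True ✓
c ⊕ e ⊕ v = F ⊕ F ⊕ F = False ✓
a ⊕ e ⊕ q = F ⊕ F ⊕ T = True ✓
a ⊕ q = F ⊕ T = True ✓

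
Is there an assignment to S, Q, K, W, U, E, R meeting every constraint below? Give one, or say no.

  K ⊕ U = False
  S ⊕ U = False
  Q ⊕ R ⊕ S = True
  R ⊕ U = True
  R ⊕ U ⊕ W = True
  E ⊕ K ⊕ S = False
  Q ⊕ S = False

S=F, Q=F, K=F, W=F, U=F, E=F, R=T

K ⊕ U = F ⊕ F = False ✓
S ⊕ U = F ⊕ F = False ✓
Q ⊕ R ⊕ S = F ⊕ T ⊕ F = True ✓
R ⊕ U = T ⊕ F = True ✓
R ⊕ U ⊕ W = T ⊕ F ⊕ F = True ✓
E ⊕ K ⊕ S = F ⊕ F ⊕ F = False ✓
Q ⊕ S = F ⊕ F = False ✓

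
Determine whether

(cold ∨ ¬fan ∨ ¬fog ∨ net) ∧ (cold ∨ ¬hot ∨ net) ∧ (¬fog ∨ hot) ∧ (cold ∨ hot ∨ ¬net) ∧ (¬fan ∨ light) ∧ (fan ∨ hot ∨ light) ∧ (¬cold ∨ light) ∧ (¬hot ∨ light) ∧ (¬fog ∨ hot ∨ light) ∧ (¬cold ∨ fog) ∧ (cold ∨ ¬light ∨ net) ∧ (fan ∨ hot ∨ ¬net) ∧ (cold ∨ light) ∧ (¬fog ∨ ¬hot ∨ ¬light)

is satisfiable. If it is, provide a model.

light: True; fog: False; fan: False; hot: True; net: True; cold: False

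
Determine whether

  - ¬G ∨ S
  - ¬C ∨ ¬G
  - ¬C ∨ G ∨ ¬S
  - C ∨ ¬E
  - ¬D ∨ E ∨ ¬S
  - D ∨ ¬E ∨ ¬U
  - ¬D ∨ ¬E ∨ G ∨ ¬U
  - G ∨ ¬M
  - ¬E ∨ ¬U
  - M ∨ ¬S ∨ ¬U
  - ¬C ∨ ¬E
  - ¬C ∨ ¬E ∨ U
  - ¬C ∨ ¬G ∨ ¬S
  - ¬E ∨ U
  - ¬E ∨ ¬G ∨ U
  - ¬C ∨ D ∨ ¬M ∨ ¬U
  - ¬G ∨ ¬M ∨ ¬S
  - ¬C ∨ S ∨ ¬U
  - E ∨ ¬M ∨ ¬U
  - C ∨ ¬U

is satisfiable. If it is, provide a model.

U = False; M = False; C = False; S = False; D = True; E = False; G = False

Set U = False.
  then (¬E ∨ U) forces E = False.
Try M = True:
  (G ∨ ¬M) forces G = True.
  (¬G ∨ S) forces S = True.
  clause (¬G ∨ ¬M ∨ ¬S) is falsified — backtrack.
So M = False.
Set C = False.
Set S = False.
  then (¬G ∨ S) forces G = False.
Set D = True.
All clauses satisfied.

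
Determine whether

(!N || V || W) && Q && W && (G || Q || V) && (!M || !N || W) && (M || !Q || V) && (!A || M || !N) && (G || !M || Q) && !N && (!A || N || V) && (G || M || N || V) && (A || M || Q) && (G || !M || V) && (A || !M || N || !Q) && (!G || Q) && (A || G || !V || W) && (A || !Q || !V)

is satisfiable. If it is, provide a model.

A=T, Q=T, M=F, N=F, V=T, W=T, G=T

Unit clause (Q) forces Q = True.
Unit clause (W) forces W = True.
Unit clause (!N) forces N = False.
Set A = True.
  then (!A || N || V) forces V = True.
Set M = False.
Set G = True.
All clauses satisfied.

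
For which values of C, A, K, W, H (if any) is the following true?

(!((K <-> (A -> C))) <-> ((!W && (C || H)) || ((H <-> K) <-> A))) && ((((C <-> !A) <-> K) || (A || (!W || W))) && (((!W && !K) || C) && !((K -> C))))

Unsatisfiable

Case K = True: the formula simplifies to (!((A -> C)) <-> ((!W && (C || H)) || (H <-> A))) && (((C <-> !A) || (A || (!W || W))) && (C && !C)).
  C = True: the conjunct !C is False.
  C = False: the conjunct C is False.
Case K = False: the conjunct !((K -> C)) becomes !((False -> C)) = False.
Both cases fail — unsatisfiable.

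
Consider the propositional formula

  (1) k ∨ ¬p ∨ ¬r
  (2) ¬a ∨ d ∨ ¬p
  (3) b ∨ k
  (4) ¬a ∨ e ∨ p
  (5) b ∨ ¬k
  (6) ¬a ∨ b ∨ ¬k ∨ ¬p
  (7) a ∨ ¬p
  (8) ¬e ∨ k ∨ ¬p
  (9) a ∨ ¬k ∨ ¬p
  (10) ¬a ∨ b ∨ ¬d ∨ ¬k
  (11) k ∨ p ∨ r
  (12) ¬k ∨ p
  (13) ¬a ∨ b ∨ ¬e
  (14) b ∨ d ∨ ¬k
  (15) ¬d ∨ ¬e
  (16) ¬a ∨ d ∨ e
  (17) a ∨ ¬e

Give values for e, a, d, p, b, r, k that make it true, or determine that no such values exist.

e: False, a: False, d: True, p: False, b: True, r: True, k: False

Set e = False.
Set a = False.
  then (a ∨ ¬p) forces p = False.
  then (¬k ∨ p) forces k = False.
  then (b ∨ k) forces b = True.
  then (k ∨ p ∨ r) forces r = True.
Set d = True.
All clauses satisfied.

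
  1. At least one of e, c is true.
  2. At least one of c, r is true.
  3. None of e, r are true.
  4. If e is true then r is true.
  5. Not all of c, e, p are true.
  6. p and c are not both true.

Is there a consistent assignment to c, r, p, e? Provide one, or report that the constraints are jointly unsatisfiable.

c: True, r: False, p: False, e: False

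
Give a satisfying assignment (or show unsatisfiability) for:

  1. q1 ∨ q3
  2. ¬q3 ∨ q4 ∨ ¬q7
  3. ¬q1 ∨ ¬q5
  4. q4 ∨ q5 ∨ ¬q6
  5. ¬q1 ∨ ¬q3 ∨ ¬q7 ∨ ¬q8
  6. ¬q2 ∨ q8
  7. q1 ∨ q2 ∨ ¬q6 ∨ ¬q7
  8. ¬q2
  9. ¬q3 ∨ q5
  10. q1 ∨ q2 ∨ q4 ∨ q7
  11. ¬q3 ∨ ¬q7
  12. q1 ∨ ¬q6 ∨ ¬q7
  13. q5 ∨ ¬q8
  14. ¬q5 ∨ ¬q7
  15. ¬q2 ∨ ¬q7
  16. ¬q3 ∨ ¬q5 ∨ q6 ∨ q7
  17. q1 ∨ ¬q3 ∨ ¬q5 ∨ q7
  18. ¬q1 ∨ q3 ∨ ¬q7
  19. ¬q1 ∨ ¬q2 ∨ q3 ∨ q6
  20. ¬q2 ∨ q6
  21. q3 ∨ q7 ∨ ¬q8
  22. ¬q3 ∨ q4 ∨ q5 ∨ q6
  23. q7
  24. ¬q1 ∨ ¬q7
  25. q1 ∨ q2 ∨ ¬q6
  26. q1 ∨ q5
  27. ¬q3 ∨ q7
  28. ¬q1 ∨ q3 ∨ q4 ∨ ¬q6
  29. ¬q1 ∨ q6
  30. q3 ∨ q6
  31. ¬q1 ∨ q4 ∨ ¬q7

No satisfying assignment exists.

Case q2 = True:
  Clause (¬q2) is falsified — contradiction.
Case q2 = False:
  (q7) forces q7 = True.
  (¬q3 ∨ ¬q7) forces q3 = False.
  (q1 ∨ q3) forces q1 = True.
  Clause (¬q1 ∨ q3 ∨ ¬q7) is falsified — contradiction.
Both cases fail, so the formula is unsatisfiable.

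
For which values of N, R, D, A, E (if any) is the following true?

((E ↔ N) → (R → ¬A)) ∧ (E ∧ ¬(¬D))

N=T; R=T; D=T; A=F; E=T

  (E ↔ N) → (R → ¬A) = True
    E ↔ N = True
    R → ¬A = True
      ¬A = True
  E ∧ ¬(¬D) = True
    ¬(¬D) = True
      ¬D = False
Both conjuncts True, so the formula holds.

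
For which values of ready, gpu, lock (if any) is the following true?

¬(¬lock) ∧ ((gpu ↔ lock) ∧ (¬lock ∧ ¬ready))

UNSATISFIABLE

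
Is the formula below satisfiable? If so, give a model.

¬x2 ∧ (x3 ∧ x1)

x1: True, x2: False, x3: True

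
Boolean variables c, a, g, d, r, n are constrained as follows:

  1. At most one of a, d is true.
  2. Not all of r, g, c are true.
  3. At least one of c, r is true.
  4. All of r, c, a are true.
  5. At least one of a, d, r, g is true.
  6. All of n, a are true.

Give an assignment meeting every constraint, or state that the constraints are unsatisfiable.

c = True, a = True, g = False, d = False, r = True, n = True

  (1) {a, d}: 1 true — at most one ✓
  (2) {r, g, c}: 2/3 true — not all ✓
  (3) {c, r}: 2 true — at least one ✓
  (4) {r, c, a}: all 3 true ✓
  (5) {a, d, r, g}: 2 true — at least one ✓
  (6) {n, a}: all 2 true ✓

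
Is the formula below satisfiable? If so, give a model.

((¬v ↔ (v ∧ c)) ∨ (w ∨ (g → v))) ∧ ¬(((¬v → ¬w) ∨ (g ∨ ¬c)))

w=T, g=F, c=T, v=F

  (¬v ↔ (v ∧ c)) ∨ (w ∨ (g → v)) = True
    ¬v ↔ (v ∧ c) = False
      ¬v = True
      v ∧ c = False
    w ∨ (g → v) = True
      g → v = True
  ¬(((¬v → ¬w) ∨ (g ∨ ¬c))) = True
    (¬v → ¬w) ∨ (g ∨ ¬c) = False
      ¬v → ¬w = False
        ¬v = True
        ¬w = False
      g ∨ ¬c = False
        ¬c = False
Both conjuncts True, so the formula holds.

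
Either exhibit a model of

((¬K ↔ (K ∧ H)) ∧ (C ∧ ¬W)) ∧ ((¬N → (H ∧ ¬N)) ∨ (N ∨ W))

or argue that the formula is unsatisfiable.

N = True; H = False; C = True; W = False; K = True

  (¬K ↔ (K ∧ H)) ∧ (C ∧ ¬W) = True
    ¬K ↔ (K ∧ H) = True
      ¬K = False
      K ∧ H = False
    C ∧ ¬W = True
      ¬W = True
  (¬N → (H ∧ ¬N)) ∨ (N ∨ W) = True
    ¬N → (H ∧ ¬N) = True
      ¬N = False
      H ∧ ¬N = False
        ¬N = False
    N ∨ W = True
Both conjuncts True, so the formula holds.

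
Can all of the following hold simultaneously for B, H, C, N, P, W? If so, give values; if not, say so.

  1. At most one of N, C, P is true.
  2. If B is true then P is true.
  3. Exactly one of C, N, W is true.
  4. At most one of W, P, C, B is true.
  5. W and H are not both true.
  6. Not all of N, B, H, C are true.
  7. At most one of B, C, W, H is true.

B = False, H = True, C = False, N = True, P = False, W = False

  (1) {N, C, P}: 1 true — at most one ✓
  (2) B=F ⇒ P: vacuous ✓
  (3) {C, N, W}: 1 true — exactly one ✓
  (4) {W, P, C, B}: 0 true — at most one ✓
  (5) W=F, H=T — not both ✓
  (6) {N, B, H, C}: 2/4 true — not all ✓
  (7) {B, C, W, H}: 1 true — at most one ✓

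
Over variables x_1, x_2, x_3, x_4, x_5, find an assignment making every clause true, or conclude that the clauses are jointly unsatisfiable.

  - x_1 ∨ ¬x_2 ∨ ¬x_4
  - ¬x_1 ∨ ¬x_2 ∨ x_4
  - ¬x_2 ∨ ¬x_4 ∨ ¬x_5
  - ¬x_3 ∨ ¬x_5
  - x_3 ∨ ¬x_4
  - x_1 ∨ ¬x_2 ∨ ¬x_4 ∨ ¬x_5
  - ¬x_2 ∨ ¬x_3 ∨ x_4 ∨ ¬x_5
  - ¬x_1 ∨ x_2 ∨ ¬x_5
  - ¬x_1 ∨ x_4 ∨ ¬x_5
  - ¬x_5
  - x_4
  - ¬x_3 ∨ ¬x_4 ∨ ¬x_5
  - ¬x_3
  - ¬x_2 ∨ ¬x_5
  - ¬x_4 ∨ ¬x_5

Case x_3 = True:
  Clause (¬x_3) is falsified — contradiction.
Case x_3 = False:
  (x_3 ∨ ¬x_4) forces x_4 = False.
  Clause (x_4) is falsified — contradiction.
Both cases fail, so the formula is unsatisfiable.

Unsatisfiable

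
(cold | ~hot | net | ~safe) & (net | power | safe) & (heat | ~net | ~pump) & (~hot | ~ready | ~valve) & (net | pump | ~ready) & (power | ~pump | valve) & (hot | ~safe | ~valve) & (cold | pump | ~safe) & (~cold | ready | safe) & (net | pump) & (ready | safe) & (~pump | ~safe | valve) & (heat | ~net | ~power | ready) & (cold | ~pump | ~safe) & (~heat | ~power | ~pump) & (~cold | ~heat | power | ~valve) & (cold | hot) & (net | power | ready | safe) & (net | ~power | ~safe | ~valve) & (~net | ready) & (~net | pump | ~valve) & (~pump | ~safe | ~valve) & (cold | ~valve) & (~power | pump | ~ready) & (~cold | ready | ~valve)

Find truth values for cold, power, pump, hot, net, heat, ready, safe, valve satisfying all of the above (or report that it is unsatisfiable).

Set cold = True.
Set power = False.
Try pump = True:
  (power | ~pump | valve) forces valve = True.
  (~cold | ~heat | power | ~valve) forces heat = False.
  (heat | ~net | ~pump) forces net = False.
  (net | power | safe) forces safe = True.
  clause (~pump | ~safe | ~valve) is falsified — backtrack.
So pump = False.
  then (net | pump) forces net = True.
  then (~net | ready) forces ready = True.
  then (~net | pump | ~valve) forces valve = False.
Set hot = True.
Set heat = True.
Set safe = True.
All clauses satisfied.

cold: True, power: False, pump: False, hot: True, net: True, heat: True, ready: True, safe: True, valve: False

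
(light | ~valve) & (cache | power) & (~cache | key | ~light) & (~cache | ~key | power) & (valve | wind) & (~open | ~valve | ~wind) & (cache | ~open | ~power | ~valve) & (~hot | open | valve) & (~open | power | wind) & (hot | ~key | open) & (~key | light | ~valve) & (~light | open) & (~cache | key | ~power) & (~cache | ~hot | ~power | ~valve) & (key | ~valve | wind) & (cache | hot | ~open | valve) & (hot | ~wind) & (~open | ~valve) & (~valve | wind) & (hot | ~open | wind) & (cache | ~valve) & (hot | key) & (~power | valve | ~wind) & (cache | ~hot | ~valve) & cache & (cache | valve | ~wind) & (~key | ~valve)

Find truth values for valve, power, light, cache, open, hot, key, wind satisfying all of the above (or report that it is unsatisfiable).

Unit clause (cache) forces cache = True.
Try valve = True:
  (light | ~valve) forces light = True.
  (~cache | key | ~light) forces key = True.
  clause (~key | ~valve) is falsified — backtrack.
So valve = False.
  then (valve | wind) forces wind = True.
  then (hot | ~wind) forces hot = True.
  then (~power | valve | ~wind) forces power = False.
  then (~cache | ~key | power) forces key = False.
  then (~hot | open | valve) forces open = True.
  then (~cache | key | ~light) forces light = False.
All clauses satisfied.

valve: False, power: False, light: False, cache: True, open: True, hot: True, key: False, wind: True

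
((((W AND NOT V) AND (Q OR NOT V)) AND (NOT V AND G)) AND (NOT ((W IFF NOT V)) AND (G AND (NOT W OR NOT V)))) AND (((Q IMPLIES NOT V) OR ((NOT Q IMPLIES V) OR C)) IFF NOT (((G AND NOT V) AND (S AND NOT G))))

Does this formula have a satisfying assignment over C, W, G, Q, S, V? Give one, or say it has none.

Unsatisfiable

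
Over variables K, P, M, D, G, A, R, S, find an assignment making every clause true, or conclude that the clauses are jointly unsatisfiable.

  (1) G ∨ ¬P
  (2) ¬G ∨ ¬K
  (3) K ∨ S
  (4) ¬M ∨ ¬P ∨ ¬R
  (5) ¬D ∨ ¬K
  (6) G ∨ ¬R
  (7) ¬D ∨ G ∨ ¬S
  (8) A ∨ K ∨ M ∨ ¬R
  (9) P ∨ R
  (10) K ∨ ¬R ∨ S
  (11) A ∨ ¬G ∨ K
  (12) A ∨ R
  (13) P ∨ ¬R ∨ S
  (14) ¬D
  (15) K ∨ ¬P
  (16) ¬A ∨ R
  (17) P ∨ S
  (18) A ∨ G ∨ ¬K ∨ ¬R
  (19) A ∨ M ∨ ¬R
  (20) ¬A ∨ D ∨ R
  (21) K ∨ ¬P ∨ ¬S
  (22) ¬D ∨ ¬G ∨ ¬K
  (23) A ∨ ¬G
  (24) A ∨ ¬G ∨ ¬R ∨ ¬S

Unit clause (¬D) forces D = False.
Try K = True:
  (¬G ∨ ¬K) forces G = False.
  (G ∨ ¬P) forces P = False.
  (G ∨ ¬R) forces R = False.
  clause (P ∨ R) is falsified — backtrack.
So K = False.
  then (K ∨ S) forces S = True.
  then (K ∨ ¬P) forces P = False.
  then (P ∨ R) forces R = True.
  then (G ∨ ¬R) forces G = True.
  then (A ∨ ¬G ∨ K) forces A = True.
Set M = True.
All clauses satisfied.

K: False, P: False, M: True, D: False, G: True, A: True, R: True, S: True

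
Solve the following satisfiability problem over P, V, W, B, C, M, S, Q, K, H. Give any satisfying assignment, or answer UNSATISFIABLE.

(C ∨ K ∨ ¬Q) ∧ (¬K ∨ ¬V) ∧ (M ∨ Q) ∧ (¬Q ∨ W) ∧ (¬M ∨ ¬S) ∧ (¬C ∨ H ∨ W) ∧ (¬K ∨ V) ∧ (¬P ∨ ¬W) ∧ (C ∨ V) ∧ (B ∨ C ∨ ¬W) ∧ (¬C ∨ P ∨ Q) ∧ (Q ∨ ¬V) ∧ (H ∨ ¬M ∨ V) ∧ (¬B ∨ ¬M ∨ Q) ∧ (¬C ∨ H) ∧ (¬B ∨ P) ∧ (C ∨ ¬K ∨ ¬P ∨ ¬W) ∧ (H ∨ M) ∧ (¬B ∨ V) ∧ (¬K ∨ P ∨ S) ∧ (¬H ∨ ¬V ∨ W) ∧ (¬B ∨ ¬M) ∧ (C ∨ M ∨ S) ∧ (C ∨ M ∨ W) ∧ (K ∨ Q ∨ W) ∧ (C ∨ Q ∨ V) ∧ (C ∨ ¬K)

P: False, V: False, W: True, B: False, C: True, M: False, S: True, Q: True, K: False, H: True

Set P = False.
  then (¬B ∨ P) forces B = False.
Set V = False.
  then (¬K ∨ V) forces K = False.
  then (C ∨ V) forces C = True.
  then (¬C ∨ P ∨ Q) forces Q = True.
  then (¬C ∨ H) forces H = True.
  then (¬Q ∨ W) forces W = True.
Set M = False.
Set S = True.
All clauses satisfied.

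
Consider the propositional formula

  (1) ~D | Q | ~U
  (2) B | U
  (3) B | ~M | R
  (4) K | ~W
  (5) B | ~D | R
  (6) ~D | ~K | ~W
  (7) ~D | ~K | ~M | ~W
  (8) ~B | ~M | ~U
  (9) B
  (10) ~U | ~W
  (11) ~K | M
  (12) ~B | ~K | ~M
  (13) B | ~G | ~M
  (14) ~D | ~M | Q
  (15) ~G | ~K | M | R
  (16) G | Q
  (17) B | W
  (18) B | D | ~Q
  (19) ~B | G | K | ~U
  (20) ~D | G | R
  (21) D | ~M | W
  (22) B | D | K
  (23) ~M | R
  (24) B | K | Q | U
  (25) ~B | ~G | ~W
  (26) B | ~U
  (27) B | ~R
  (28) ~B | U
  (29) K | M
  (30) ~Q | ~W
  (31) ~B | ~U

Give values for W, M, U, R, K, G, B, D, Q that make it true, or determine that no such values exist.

Case B = True:
  (~B | U) forces U = True.
  Clause (~B | ~U) is falsified — contradiction.
Case B = False:
  Clause (B) is falsified — contradiction.
Both cases fail, so the formula is unsatisfiable.

Unsatisfiable — no assignment works.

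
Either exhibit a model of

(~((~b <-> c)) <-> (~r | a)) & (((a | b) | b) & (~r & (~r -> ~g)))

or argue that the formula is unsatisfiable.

a: True; g: False; c: False; r: False; b: False

  ~((~b <-> c)) <-> (~r | a) = True
    ~((~b <-> c)) = True
      ~b <-> c = False
        ~b = True
    ~r | a = True
      ~r = True
  ((a | b) | b) & (~r & (~r -> ~g)) = True
    (a | b) | b = True
      a | b = True
    ~r & (~r -> ~g) = True
      ~r = True
      ~r -> ~g = True
        ~r = True
        ~g = True
Both conjuncts True, so the formula holds.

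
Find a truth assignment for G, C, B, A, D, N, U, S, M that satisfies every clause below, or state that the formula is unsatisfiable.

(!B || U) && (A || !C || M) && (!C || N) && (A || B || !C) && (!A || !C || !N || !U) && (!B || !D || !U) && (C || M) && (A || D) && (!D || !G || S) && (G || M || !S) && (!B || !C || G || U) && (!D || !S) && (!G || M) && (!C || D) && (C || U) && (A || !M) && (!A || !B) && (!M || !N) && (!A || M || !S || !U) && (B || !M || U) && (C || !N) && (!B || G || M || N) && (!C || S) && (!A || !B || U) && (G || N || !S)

G: True, C: False, B: False, A: True, D: False, N: False, U: True, S: True, M: True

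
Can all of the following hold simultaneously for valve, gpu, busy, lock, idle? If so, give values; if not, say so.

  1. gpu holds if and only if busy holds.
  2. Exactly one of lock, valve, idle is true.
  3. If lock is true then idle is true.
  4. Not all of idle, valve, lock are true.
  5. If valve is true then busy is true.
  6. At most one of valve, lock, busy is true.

valve = False, gpu = False, busy = False, lock = False, idle = True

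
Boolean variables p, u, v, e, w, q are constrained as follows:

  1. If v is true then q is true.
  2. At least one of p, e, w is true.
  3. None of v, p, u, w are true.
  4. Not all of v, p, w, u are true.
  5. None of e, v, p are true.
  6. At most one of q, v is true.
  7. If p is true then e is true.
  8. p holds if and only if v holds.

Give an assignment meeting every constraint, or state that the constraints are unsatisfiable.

The formula is unsatisfiable.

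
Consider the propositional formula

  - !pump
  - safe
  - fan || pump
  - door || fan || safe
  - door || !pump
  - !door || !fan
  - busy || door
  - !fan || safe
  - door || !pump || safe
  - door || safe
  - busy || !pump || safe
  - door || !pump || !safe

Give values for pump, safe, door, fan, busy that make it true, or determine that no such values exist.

pump = False, safe = True, door = False, fan = True, busy = True

Unit clause (!pump) forces pump = False.
Unit clause (safe) forces safe = True.
In (fan || pump) only fan is left, so fan = True.
In (!door || !fan) only !door is left, so door = False.
In (busy || door) only busy is left, so busy = True.
All clauses satisfied.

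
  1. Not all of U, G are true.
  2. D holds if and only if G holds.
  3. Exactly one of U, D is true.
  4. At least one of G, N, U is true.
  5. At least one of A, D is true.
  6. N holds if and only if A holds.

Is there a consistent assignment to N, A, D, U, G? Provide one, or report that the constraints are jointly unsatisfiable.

N=T, A=T, D=F, U=T, G=F

  (1) {U, G}: 1/2 true — not all ✓
  (2) D=F, G=F — same ✓
  (3) {U, D}: 1 true — exactly one ✓
  (4) {G, N, U}: 2 true — at least one ✓
  (5) {A, D}: 1 true — at least one ✓
  (6) N=T, A=T — same ✓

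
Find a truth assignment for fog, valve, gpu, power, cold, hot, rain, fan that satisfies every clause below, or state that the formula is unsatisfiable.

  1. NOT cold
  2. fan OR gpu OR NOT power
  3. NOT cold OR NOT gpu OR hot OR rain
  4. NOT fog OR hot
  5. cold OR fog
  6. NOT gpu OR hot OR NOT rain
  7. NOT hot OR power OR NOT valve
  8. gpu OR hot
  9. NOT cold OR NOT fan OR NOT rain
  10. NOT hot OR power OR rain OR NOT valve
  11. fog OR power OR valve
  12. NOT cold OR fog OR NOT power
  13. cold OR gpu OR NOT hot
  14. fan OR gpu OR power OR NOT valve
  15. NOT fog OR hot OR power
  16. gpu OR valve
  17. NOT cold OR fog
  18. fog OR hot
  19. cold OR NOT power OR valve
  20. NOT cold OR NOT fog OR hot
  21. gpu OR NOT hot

fog=T, valve=T, gpu=T, power=T, cold=F, hot=T, rain=T, fan=F

Unit clause (NOT cold) forces cold = False.
In (cold OR fog) only fog is left, so fog = True.
In (NOT fog OR hot) only hot is left, so hot = True.
In (cold OR gpu OR NOT hot) only gpu is left, so gpu = True.
Set valve = True.
  then (NOT hot OR power OR NOT valve) forces power = True.
Set rain = True.
Set fan = False.
All clauses satisfied.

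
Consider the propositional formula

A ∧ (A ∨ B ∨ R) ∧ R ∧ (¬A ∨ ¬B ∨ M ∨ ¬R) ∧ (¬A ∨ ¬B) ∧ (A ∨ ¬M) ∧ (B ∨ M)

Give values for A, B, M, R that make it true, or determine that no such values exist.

Unit clause (A) forces A = True.
Unit clause (R) forces R = True.
In (¬A ∨ ¬B) only ¬B is left, so B = False.
In (B ∨ M) only M is left, so M = True.
All clauses satisfied.

A: True; B: False; M: True; R: True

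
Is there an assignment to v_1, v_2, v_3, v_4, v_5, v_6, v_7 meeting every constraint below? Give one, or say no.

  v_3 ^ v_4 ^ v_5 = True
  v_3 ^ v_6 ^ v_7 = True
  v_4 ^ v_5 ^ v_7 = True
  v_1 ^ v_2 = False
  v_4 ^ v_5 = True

v_1=F, v_2=F, v_3=F, v_4=F, v_5=T, v_6=T, v_7=F

v_3 ^ v_4 ^ v_5 = F ^ F ^ T = True ✓
v_3 ^ v_6 ^ v_7 = F ^ T ^ F = True ✓
v_4 ^ v_5 ^ v_7 = F ^ T ^ F = True ✓
v_1 ^ v_2 = F ^ F = False ✓
v_4 ^ v_5 = F ^ T = True ✓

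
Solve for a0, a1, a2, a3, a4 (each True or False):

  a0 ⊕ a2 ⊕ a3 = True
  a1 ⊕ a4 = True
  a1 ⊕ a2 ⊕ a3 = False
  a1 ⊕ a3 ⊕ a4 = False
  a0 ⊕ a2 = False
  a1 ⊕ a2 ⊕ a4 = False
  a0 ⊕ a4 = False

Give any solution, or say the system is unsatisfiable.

a0: True, a1: False, a2: True, a3: True, a4: True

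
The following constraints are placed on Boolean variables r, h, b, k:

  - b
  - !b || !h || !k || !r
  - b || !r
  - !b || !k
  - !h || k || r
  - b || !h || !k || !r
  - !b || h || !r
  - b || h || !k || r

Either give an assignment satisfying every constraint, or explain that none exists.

r = False; h = False; b = True; k = False

Unit clause (b) forces b = True.
In (!b || !k) only !k is left, so k = False.
Set r = False.
  then (!h || k || r) forces h = False.
All clauses satisfied.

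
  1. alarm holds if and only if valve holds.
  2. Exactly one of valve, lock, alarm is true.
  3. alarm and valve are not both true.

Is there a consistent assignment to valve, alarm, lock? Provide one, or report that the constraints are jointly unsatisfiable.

valve = False, alarm = False, lock = True

  (1) alarm=F, valve=F — same ✓
  (2) {valve, lock, alarm}: 1 true — exactly one ✓
  (3) alarm=F, valve=F — not both ✓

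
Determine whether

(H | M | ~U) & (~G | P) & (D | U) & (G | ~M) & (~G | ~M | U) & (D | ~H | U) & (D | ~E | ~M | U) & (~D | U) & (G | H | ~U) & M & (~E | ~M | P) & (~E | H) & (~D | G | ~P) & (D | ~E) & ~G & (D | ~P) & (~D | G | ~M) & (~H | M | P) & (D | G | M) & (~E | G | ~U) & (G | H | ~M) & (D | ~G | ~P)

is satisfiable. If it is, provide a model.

Unsatisfiable — no assignment works.

Case M = True:
  (G | ~M) forces G = True.
  Clause (~G) is falsified — contradiction.
Case M = False:
  Clause (M) is falsified — contradiction.
Both cases fail, so the formula is unsatisfiable.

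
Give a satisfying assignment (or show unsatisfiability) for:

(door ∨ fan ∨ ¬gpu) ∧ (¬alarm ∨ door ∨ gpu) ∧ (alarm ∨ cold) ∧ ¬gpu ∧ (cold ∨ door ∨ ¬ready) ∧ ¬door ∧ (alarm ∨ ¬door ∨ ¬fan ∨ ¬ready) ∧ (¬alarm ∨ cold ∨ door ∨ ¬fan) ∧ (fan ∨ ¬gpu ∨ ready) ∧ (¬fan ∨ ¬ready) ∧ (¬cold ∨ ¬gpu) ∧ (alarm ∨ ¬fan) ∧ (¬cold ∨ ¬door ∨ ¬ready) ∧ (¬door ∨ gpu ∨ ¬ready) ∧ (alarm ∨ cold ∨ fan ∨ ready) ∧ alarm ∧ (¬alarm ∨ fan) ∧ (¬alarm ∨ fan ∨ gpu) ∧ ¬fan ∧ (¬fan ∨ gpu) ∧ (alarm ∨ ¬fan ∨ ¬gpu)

Unsatisfiable — no assignment works.

Case alarm = True:
  (¬gpu) forces gpu = False.
  (¬alarm ∨ door ∨ gpu) forces door = True.
  Clause (¬door) is falsified — contradiction.
Case alarm = False:
  Clause (alarm) is falsified — contradiction.
Both cases fail, so the formula is unsatisfiable.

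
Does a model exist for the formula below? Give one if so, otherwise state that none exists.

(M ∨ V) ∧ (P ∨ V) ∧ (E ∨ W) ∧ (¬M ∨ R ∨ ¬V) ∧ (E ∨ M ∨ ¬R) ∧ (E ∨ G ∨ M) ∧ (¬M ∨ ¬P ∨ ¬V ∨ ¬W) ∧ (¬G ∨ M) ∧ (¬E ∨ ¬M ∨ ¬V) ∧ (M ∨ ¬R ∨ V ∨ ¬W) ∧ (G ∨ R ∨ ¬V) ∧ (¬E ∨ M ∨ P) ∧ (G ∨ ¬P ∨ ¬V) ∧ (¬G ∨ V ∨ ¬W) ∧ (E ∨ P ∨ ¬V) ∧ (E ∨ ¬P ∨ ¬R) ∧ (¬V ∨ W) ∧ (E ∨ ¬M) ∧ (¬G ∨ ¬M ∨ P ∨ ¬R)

Set W = False.
  then (E ∨ W) forces E = True.
  then (¬V ∨ W) forces V = False.
  then (M ∨ V) forces M = True.
  then (P ∨ V) forces P = True.
Set G = False.
Set R = False.
All clauses satisfied.

W: False, V: False, G: False, M: True, E: True, P: True, R: False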